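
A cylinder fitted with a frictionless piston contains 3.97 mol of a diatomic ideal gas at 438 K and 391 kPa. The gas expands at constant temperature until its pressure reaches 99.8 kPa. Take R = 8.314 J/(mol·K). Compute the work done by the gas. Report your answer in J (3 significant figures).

Isothermal process: W = nRT ln(V₂/V₁) = nRT ln(P₁/P₂).
W = (3.97)(8.314)(438) × ln(391/99.8)
  = 14457 × ln(3.918) = 14457 × 1.366
W_by_gas = 19741 J.

W ≈ 19700 J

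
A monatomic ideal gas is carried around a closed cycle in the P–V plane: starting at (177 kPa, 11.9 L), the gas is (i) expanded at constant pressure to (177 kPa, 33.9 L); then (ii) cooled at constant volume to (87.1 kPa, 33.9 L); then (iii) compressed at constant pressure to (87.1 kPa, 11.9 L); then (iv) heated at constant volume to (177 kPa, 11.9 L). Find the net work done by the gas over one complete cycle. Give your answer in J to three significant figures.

W_net ≈ 1980 J

Constant-volume legs do no work.
W(i) = (177)(33.9 − 11.9) = 3894 J; W(iii) = (87.1)(11.9 − 33.9) = -1916 J.
W_net = 3894 − 1916 = 1978 J (the clockwise enclosed area).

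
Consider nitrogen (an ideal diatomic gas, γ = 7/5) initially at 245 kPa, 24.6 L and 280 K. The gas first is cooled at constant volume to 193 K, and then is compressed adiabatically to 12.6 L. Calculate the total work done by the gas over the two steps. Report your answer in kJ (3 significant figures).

Step 1 (isochoric): W = 0 (constant volume).
After step 1: P = 168.9 kPa (V unchanged).
Step 2 (adiabatic): W = (P₁V₁ − P₂V₂)/(γ−1) = (4154 − 5429)/0.4 = -3187 J.
W_total = 0 − 3187 = -3187 J.

W_total ≈ -3.19 kJ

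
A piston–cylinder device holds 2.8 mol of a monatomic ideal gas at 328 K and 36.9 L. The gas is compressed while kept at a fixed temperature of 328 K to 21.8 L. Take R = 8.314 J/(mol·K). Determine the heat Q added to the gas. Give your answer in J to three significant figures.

Isothermal ⇒ ΔU = 0, so Q = W = nRT ln(V₂/V₁).
Q = (2.8)(8.314)(328) ln(21.8/36.9) = 7636 × -0.5263 = -4019 J.

Q ≈ -4020 J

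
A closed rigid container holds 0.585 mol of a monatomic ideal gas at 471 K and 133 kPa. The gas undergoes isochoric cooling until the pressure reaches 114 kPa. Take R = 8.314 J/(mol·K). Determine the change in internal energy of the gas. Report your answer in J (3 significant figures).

Constant volume ⇒ W = 0, so Q = ΔU = nCᵥΔT with Cᵥ = 3R/2 = 12.47 J/(mol·K).
At constant V, T₂/T₁ = P₂/P₁ ⇒ ΔT = T₁(P₂/P₁ − 1) = 471·(114/133 − 1) = -67.29 K.
ΔU = (0.585)(12.47)(-67.29) = -490.9 J.

ΔU ≈ -491 J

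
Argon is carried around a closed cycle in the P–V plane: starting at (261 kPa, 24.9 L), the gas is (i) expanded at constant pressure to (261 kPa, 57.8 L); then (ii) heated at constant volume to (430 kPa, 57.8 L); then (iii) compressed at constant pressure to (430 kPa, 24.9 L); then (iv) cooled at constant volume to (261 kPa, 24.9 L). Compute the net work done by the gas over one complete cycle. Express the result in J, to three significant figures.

Constant-volume legs do no work.
W(i) = (261)(57.8 − 24.9) = 8587 J; W(iii) = (430)(24.9 − 57.8) = -14147 J.
W_net = 8587 − 14147 = -5560 J (the counter-clockwise enclosed area).

W_net ≈ -5560 J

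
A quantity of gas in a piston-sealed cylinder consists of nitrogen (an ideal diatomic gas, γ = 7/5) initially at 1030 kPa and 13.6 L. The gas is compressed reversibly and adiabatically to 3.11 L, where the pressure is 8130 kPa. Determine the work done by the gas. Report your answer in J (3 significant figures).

W ≈ -28200 J

Adiabatic: W = (P₁V₁ − P₂V₂)/(γ − 1) with γ = 7/5.
P₁V₁ = 14008 J, P₂V₂ = 25284 J.
W = (14008 − 25284) / 0.4 = -28191 J.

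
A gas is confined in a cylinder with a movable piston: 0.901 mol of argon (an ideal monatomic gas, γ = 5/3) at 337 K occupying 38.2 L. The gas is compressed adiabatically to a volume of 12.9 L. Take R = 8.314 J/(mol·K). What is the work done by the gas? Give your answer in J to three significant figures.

W ≈ -4020 J

Adiabatic: TV^(γ−1) = const with γ = 5/3.
T₂ = T₁ (V₁/V₂)^(γ−1) = 337 × (38.2/12.9)^0.667 = 337 × 2.062 = 694.9 K.
W_by = nCᵥ(T₁ − T₂) = (0.901)(12.47)(337 − 694.9) = -4022 J.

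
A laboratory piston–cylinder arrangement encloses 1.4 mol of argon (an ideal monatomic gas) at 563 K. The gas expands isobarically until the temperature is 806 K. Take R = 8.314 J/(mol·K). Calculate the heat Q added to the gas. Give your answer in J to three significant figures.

Isobaric: W = nRΔT = (1.4)(8.314)(243) = 2828 J.
ΔU = nCᵥΔT with Cᵥ = 3R/2: ΔU = (1.4)(12.47)(243) = 4243 J.
Q = ΔU + W = 4243 + 2828 = 7071 J.

Q ≈ 7070 J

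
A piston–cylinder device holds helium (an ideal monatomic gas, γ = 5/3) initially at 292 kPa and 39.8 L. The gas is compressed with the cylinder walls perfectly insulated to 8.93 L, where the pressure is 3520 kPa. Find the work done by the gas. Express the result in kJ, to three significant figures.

W ≈ -29.7 kJ

Adiabatic: W = (P₁V₁ − P₂V₂)/(γ − 1) with γ = 5/3.
P₁V₁ = 11622 J, P₂V₂ = 31434 J.
W = (11622 − 31434) / 0.6667 = -29718 J.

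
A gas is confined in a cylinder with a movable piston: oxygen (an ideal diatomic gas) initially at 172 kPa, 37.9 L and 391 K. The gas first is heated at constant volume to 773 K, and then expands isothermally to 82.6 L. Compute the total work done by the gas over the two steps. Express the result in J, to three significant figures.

W_total ≈ 10000 J

Step 1 (isochoric): W = 0 (constant volume).
After step 1: P = 340 kPa (V unchanged).
Step 2 (isothermal): W = P₁V₁ ln(V₂/V₁) = (12888) ln(82.6/37.9) = 10040 J.
W_total = 0 + 10040 = 10040 J.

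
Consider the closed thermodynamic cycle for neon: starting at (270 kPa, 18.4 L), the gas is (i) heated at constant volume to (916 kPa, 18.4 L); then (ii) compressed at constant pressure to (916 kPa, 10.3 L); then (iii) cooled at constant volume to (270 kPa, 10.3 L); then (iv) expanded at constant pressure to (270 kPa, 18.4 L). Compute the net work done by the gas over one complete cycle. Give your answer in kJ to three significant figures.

Constant-volume legs do no work.
W(ii) = (916)(10.3 − 18.4) = -7420 J; W(iv) = (270)(18.4 − 10.3) = 2187 J.
W_net = -7420 + 2187 = -5233 J (the counter-clockwise enclosed area).

W_net ≈ -5.23 kJ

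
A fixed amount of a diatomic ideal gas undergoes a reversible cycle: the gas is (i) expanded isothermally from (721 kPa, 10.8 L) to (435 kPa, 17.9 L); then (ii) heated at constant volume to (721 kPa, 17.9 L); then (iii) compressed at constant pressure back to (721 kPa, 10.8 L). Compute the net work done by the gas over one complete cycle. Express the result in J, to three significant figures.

Leg (i): W = PᵢVᵢ ln(V_f/Vᵢ) = (7787) ln(17.9/10.8) = 3934 J.
Leg (ii): W = 0.
Leg (iii): W = PΔV = (721)(10.8 − 17.9) = -5119 J.
W_net = 3934 − 5119 = -1185 J.

W_net ≈ -1180 J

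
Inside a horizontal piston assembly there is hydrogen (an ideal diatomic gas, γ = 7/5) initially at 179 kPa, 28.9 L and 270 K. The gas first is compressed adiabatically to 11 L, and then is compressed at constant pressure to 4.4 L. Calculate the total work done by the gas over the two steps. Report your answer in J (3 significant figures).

Step 1 (adiabatic): W = (P₁V₁ − P₂V₂)/(γ−1) = (5173 − 7613)/0.4 = -6100 J.
After step 1: P = 692.1 kPa, V = 11 L, T = 397.3 K.
Step 2 (isobaric): W = PΔV = (692.1 kPa)(4.4 − 11 L) = -4568 J.
W_total = -6100 − 4568 = -10667 J.

W_total ≈ -10700 J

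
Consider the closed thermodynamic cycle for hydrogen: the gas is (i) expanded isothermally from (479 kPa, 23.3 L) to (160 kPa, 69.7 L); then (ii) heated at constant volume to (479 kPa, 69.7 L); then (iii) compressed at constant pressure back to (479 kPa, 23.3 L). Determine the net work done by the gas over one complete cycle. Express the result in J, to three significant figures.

W_net ≈ -10000 J

Leg (i): W = PᵢVᵢ ln(V_f/Vᵢ) = (11161) ln(69.7/23.3) = 12229 J.
Leg (ii): W = 0.
Leg (iii): W = PΔV = (479)(23.3 − 69.7) = -22226 J.
W_net = 12229 − 22226 = -9996 J.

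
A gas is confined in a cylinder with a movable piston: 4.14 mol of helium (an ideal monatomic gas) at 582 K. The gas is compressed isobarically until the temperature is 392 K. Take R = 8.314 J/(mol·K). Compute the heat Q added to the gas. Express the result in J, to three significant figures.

Isobaric: W = nRΔT = (4.14)(8.314)(-190) = -6540 J.
ΔU = nCᵥΔT with Cᵥ = 3R/2: ΔU = (4.14)(12.47)(-190) = -9810 J.
Q = ΔU + W = -9810 − 6540 = -16349 J.

Q ≈ -16300 J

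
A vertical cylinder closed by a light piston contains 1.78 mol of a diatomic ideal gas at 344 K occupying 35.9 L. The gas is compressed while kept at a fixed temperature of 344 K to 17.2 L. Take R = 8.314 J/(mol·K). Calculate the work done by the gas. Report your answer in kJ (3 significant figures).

W ≈ -3.75 kJ

Isothermal: W = nRT ln(V₂/V₁).
W = (1.78)(8.314)(344) × ln(17.2/35.9)
  = 5091 × -0.7358
W_by_gas = -3746 J.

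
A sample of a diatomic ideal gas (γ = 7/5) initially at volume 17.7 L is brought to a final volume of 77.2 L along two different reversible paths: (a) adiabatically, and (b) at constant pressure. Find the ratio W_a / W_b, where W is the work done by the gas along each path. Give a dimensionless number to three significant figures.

Path (a) adiabatic: W = P₁V₁(1 − (V₁/V₂)^(γ−1))/(γ−1) → W_a/(P₁V₁) = 1.113.
Path (b) isobaric: W = P₁(V₂ − V₁) → W_b/(P₁V₁) = 3.362.
W_a / W_b = 1.113 / 3.362 = 0.3311.

W_a / W_b ≈ 0.331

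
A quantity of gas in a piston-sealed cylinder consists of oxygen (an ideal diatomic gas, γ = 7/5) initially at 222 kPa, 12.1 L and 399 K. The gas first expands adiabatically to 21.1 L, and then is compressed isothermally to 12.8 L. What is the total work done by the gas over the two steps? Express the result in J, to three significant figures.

W_total ≈ 264 J

Step 1 (adiabatic): W = (P₁V₁ − P₂V₂)/(γ−1) = (2686 − 2151)/0.4 = 1339 J.
After step 1: P = 101.9 kPa, V = 21.1 L, T = 319.4 K.
Step 2 (isothermal): W = P₁V₁ ln(V₂/V₁) = (2151) ln(12.8/21.1) = -1075 J.
W_total = 1339 − 1075 = 264.4 J.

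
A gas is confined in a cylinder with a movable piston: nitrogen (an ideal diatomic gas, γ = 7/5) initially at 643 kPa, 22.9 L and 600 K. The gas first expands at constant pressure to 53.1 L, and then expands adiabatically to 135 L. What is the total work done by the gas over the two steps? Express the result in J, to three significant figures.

Step 1 (isobaric): W = PΔV = (643 kPa)(53.1 − 22.9 L) = 19419 J.
After step 1: P = 643 kPa, V = 53.1 L, T = 1391 K.
Step 2 (adiabatic): W = (P₁V₁ − P₂V₂)/(γ−1) = (34143 − 23508)/0.4 = 26589 J.
W_total = 19419 + 26589 = 46008 J.

W_total ≈ 46000 J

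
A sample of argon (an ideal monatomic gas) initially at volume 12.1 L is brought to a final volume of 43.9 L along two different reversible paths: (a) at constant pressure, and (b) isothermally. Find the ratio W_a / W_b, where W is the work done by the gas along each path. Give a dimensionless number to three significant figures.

Path (a) isobaric: W = P₁(V₂ − V₁) → W_a/(P₁V₁) = 2.628.
Path (b) isothermal: W = P₁V₁ ln(V₂/V₁) → W_b/(P₁V₁) = 1.289.
W_a / W_b = 2.628 / 1.289 = 2.039.

W_a / W_b ≈ 2.04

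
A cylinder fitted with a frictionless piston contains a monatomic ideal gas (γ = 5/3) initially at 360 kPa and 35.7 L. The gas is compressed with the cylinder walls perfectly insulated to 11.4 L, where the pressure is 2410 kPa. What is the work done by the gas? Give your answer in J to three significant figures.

W ≈ -21900 J

Adiabatic: W = (P₁V₁ − P₂V₂)/(γ − 1) with γ = 5/3.
P₁V₁ = 12852 J, P₂V₂ = 27474 J.
W = (12852 − 27474) / 0.6667 = -21933 J.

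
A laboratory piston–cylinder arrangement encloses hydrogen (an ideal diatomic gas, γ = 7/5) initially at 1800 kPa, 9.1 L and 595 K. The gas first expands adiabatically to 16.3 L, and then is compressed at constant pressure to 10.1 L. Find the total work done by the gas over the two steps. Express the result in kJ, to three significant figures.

Step 1 (adiabatic): W = (P₁V₁ − P₂V₂)/(γ−1) = (16380 − 12973)/0.4 = 8516 J.
After step 1: P = 795.9 kPa, V = 16.3 L, T = 471.3 K.
Step 2 (isobaric): W = PΔV = (795.9 kPa)(10.1 − 16.3 L) = -4935 J.
W_total = 8516 − 4935 = 3582 J.

W_total ≈ 3.58 kJ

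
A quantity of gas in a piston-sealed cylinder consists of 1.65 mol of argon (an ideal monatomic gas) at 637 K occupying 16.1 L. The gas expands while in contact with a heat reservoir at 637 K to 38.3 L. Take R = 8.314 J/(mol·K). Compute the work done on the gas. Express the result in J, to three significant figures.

Isothermal: W = nRT ln(V₂/V₁).
W = (1.65)(8.314)(637) × ln(38.3/16.1)
  = 8738 × 0.8666
W_by_gas = 7573 J; work on gas = −W_by = -7573 J.

W ≈ -7570 J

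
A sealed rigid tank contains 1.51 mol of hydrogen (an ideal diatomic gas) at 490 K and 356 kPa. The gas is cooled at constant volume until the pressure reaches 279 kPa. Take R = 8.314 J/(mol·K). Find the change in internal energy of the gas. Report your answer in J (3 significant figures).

Constant volume ⇒ W = 0, so Q = ΔU = nCᵥΔT with Cᵥ = 5R/2 = 20.79 J/(mol·K).
At constant V, T₂/T₁ = P₂/P₁ ⇒ ΔT = T₁(P₂/P₁ − 1) = 490·(279/356 − 1) = -106 K.
ΔU = (1.51)(20.79)(-106) = -3326 J.

ΔU ≈ -3330 J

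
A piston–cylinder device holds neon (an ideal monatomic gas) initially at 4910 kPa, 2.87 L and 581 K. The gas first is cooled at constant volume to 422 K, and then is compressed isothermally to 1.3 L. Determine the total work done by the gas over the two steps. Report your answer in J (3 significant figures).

W_total ≈ -8110 J

Step 1 (isochoric): W = 0 (constant volume).
After step 1: P = 3566 kPa (V unchanged).
Step 2 (isothermal): W = P₁V₁ ln(V₂/V₁) = (10235) ln(1.3/2.87) = -8106 J.
W_total = 0 − 8106 = -8106 J.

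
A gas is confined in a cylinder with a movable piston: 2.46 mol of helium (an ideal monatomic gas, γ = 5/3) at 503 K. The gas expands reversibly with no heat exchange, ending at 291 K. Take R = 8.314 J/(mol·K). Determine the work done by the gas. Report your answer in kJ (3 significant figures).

Adiabatic ⇒ Q = 0, so W_by = −ΔU = nCᵥ(T₁ − T₂).
Cᵥ = 3R/2 = 12.47 J/(mol·K).
W = (2.46)(12.47)(503 − 291) = 6504 J.

W ≈ 6.50 kJ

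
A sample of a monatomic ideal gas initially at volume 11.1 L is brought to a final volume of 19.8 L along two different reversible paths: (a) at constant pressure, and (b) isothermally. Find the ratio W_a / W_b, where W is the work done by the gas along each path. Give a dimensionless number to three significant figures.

Path (a) isobaric: W = P₁(V₂ − V₁) → W_a/(P₁V₁) = 0.7838.
Path (b) isothermal: W = P₁V₁ ln(V₂/V₁) → W_b/(P₁V₁) = 0.5787.
W_a / W_b = 0.7838 / 0.5787 = 1.354.

W_a / W_b ≈ 1.35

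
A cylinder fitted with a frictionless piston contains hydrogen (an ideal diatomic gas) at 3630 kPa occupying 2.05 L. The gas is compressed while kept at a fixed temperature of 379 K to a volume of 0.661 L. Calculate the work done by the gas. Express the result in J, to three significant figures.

W ≈ -8420 J

Isothermal: W = nRT ln(V₂/V₁) = P₁V₁ ln(V₂/V₁).
P₁V₁ = (3630 kPa)(2.05 L) = 7441 J.
W = 7441 × ln(0.661/2.05) = 7441 × -1.132
W_by_gas = -8423 J.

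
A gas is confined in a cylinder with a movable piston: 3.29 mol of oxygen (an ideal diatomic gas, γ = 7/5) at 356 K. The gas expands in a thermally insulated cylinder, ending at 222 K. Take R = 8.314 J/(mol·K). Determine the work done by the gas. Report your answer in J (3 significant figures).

W ≈ 9160 J

Adiabatic ⇒ Q = 0, so W_by = −ΔU = nCᵥ(T₁ − T₂).
Cᵥ = 5R/2 = 20.79 J/(mol·K).
W = (3.29)(20.79)(356 − 222) = 9163 J.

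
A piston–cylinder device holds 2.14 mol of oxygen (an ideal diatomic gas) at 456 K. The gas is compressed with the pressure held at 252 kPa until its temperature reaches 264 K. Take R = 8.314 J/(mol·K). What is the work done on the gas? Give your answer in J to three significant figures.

Isobaric: W = P ΔV = nR ΔT.
W = (2.14)(8.314)(264 − 456) = -3416 J.
Work on gas = −W_by = 3416 J.

W ≈ 3420 J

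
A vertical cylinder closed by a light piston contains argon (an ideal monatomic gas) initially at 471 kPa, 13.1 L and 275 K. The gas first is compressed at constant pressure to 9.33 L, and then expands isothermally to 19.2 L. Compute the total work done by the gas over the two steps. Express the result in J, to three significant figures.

W_total ≈ 1400 J

Step 1 (isobaric): W = PΔV = (471 kPa)(9.33 − 13.1 L) = -1776 J.
After step 1: P = 471 kPa, V = 9.33 L, T = 195.9 K.
Step 2 (isothermal): W = P₁V₁ ln(V₂/V₁) = (4394) ln(19.2/9.33) = 3171 J.
W_total = -1776 + 3171 = 1396 J.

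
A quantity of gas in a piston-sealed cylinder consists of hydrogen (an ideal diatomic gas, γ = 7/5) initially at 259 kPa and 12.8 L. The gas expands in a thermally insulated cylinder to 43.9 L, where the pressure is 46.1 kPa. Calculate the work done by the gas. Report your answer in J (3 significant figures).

W ≈ 3230 J

Adiabatic: W = (P₁V₁ − P₂V₂)/(γ − 1) with γ = 7/5.
P₁V₁ = 3315 J, P₂V₂ = 2024 J.
W = (3315 − 2024) / 0.4 = 3229 J.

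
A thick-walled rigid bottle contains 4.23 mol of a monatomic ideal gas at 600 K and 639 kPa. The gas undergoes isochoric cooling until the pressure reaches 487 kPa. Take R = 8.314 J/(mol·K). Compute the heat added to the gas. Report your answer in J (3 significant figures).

Constant volume ⇒ W = 0, so Q = ΔU = nCᵥΔT with Cᵥ = 3R/2 = 12.47 J/(mol·K).
At constant V, T₂/T₁ = P₂/P₁ ⇒ ΔT = T₁(P₂/P₁ − 1) = 600·(487/639 − 1) = -142.7 K.
ΔU = (4.23)(12.47)(-142.7) = -7529 J.

Q ≈ -7530 J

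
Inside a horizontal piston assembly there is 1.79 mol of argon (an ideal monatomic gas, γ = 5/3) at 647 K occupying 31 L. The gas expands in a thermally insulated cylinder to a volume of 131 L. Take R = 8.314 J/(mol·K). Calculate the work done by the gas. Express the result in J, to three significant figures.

W ≈ 8920 J

Adiabatic: TV^(γ−1) = const with γ = 5/3.
T₂ = T₁ (V₁/V₂)^(γ−1) = 647 × (31/131)^0.667 = 647 × 0.3826 = 247.5 K.
W_by = nCᵥ(T₁ − T₂) = (1.79)(12.47)(647 − 247.5) = 8917 J.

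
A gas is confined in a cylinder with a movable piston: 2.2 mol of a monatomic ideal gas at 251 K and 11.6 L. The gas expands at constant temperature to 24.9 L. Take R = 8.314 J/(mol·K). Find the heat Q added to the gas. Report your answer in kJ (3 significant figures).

Q ≈ 3.51 kJ

Isothermal ⇒ ΔU = 0, so Q = W = nRT ln(V₂/V₁).
Q = (2.2)(8.314)(251) ln(24.9/11.6) = 4591 × 0.7639 = 3507 J.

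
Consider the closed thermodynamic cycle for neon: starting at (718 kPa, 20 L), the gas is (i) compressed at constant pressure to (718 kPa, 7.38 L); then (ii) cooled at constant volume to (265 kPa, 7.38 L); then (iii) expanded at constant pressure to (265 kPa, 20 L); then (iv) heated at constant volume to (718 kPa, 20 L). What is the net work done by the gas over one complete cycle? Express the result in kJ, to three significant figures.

Constant-volume legs do no work.
W(i) = (718)(7.38 − 20) = -9061 J; W(iii) = (265)(20 − 7.38) = 3344 J.
W_net = -9061 + 3344 = -5717 J (the counter-clockwise enclosed area).

W_net ≈ -5.72 kJ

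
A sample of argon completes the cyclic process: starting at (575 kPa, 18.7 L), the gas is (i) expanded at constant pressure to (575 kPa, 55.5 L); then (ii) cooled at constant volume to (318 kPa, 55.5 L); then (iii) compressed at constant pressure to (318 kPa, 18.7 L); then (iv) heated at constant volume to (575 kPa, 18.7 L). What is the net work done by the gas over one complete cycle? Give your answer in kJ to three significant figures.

Constant-volume legs do no work.
W(i) = (575)(55.5 − 18.7) = 21160 J; W(iii) = (318)(18.7 − 55.5) = -11702 J.
W_net = 21160 − 11702 = 9458 J (the clockwise enclosed area).

W_net ≈ 9.46 kJ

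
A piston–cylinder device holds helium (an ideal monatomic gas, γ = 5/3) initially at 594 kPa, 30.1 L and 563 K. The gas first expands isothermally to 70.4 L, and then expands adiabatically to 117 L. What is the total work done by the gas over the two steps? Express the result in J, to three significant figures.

Step 1 (isothermal): W = P₁V₁ ln(V₂/V₁) = (17879) ln(70.4/30.1) = 15192 J.
After step 1: P = 254 kPa, V = 70.4 L, T = 563 K.
Step 2 (adiabatic): W = (P₁V₁ − P₂V₂)/(γ−1) = (17879 − 12743)/0.667 = 7704 J.
W_total = 15192 + 7704 = 22896 J.

W_total ≈ 22900 J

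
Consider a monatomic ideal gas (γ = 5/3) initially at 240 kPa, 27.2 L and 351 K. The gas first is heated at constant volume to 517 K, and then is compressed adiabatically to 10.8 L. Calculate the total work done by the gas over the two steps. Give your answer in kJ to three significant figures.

W_total ≈ -12.3 kJ

Step 1 (isochoric): W = 0 (constant volume).
After step 1: P = 353.5 kPa (V unchanged).
Step 2 (adiabatic): W = (P₁V₁ − P₂V₂)/(γ−1) = (9615 − 17799)/0.667 = -12275 J.
W_total = 0 − 12275 = -12275 J.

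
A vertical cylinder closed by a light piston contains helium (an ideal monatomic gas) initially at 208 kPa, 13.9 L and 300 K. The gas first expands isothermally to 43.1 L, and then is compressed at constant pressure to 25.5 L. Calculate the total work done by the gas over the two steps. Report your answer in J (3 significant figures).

W_total ≈ 2090 J

Step 1 (isothermal): W = P₁V₁ ln(V₂/V₁) = (2891) ln(43.1/13.9) = 3272 J.
After step 1: P = 67.08 kPa, V = 43.1 L, T = 300 K.
Step 2 (isobaric): W = PΔV = (67.08 kPa)(25.5 − 43.1 L) = -1181 J.
W_total = 3272 − 1181 = 2091 J.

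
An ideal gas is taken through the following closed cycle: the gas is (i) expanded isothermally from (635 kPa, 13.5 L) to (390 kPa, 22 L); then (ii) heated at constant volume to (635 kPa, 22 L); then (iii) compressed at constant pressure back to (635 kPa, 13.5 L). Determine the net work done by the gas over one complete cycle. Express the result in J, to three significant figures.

W_net ≈ -1210 J

Leg (i): W = PᵢVᵢ ln(V_f/Vᵢ) = (8572) ln(22/13.5) = 4186 J.
Leg (ii): W = 0.
Leg (iii): W = PΔV = (635)(13.5 − 22) = -5398 J.
W_net = 4186 − 5398 = -1211 J.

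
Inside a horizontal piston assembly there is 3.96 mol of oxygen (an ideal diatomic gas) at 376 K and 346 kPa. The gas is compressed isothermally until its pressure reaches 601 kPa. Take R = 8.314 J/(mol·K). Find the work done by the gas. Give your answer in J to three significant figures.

Isothermal process: W = nRT ln(V₂/V₁) = nRT ln(P₁/P₂).
W = (3.96)(8.314)(376) × ln(346/601)
  = 12379 × ln(0.5757) = 12379 × -0.5522
W_by_gas = -6835 J.

W ≈ -6840 J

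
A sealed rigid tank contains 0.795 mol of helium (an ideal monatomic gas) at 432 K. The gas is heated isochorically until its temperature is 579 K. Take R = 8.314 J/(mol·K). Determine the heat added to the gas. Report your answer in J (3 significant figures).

Q ≈ 1460 J

Constant volume ⇒ W = 0, so Q = ΔU = nCᵥΔT with Cᵥ = 3R/2 = 12.47 J/(mol·K).
ΔU = (0.795)(12.47)(579 − 432) = 1457 J.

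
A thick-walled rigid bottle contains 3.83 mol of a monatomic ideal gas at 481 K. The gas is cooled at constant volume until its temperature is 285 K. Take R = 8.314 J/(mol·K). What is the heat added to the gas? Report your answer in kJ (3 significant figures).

Constant volume ⇒ W = 0, so Q = ΔU = nCᵥΔT with Cᵥ = 3R/2 = 12.47 J/(mol·K).
ΔU = (3.83)(12.47)(285 − 481) = -9362 J.

Q ≈ -9.36 kJ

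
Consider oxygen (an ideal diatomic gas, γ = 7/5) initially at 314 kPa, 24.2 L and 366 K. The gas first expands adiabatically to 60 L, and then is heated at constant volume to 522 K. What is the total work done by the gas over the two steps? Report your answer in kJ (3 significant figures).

Step 1 (adiabatic): W = (P₁V₁ − P₂V₂)/(γ−1) = (7599 − 5285)/0.4 = 5786 J.
Step 2 (isochoric): W = 0 (constant volume).
W_total = 5786 + 0 = 5786 J.

W_total ≈ 5.79 kJ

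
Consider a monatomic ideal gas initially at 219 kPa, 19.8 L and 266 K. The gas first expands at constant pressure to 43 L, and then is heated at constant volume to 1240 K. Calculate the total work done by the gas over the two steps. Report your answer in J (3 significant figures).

Step 1 (isobaric): W = PΔV = (219 kPa)(43 − 19.8 L) = 5081 J.
Step 2 (isochoric): W = 0 (constant volume).
W_total = 5081 + 0 = 5081 J.

W_total ≈ 5080 J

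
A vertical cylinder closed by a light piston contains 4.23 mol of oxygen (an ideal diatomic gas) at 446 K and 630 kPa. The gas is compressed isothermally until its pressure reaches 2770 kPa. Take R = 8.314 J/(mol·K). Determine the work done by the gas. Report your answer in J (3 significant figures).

W ≈ -23200 J

Isothermal process: W = nRT ln(V₂/V₁) = nRT ln(P₁/P₂).
W = (4.23)(8.314)(446) × ln(630/2770)
  = 15685 × ln(0.2274) = 15685 × -1.481
W_by_gas = -23228 J.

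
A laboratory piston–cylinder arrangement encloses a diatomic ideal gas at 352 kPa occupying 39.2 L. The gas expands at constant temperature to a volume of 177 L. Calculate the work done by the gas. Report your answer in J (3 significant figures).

Isothermal: W = nRT ln(V₂/V₁) = P₁V₁ ln(V₂/V₁).
P₁V₁ = (352 kPa)(39.2 L) = 13798 J.
W = 13798 × ln(177/39.2) = 13798 × 1.507
W_by_gas = 20801 J.

W ≈ 20800 J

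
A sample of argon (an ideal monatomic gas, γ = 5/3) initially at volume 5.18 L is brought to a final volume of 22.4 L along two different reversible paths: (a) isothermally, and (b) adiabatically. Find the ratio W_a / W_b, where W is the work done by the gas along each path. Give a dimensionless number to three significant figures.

Path (a) isothermal: W = P₁V₁ ln(V₂/V₁) → W_a/(P₁V₁) = 1.464.
Path (b) adiabatic: W = P₁V₁(1 − (V₁/V₂)^(γ−1))/(γ−1) → W_b/(P₁V₁) = 0.9349.
W_a / W_b = 1.464 / 0.9349 = 1.566.

W_a / W_b ≈ 1.57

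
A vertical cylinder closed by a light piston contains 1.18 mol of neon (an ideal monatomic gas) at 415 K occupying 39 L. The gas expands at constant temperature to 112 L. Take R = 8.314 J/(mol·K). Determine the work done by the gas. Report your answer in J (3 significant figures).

Isothermal: W = nRT ln(V₂/V₁).
W = (1.18)(8.314)(415) × ln(112/39)
  = 4071 × 1.055
W_by_gas = 4295 J.

W ≈ 4300 J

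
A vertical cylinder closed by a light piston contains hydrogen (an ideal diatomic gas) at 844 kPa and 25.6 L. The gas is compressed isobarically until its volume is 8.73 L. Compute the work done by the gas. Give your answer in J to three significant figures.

Isobaric: W = P ΔV.
W = (844 kPa)(8.73 − 25.6 L) = (844)(-16.87) = -14238 J.

W ≈ -14200 J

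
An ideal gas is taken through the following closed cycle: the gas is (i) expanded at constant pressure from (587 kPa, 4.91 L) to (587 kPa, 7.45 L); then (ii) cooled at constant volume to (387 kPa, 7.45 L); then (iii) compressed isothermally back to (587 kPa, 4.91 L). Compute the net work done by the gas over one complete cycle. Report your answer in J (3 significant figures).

Leg (i): W = PΔV = (587)(7.45 − 4.91) = 1491 J.
Leg (ii): W = 0.
Leg (iii): W = PᵢVᵢ ln(V_f/Vᵢ) = (2883) ln(4.91/7.45) = -1202 J.
W_net = 1491 − 1202 = 288.9 J.

W_net ≈ 289 J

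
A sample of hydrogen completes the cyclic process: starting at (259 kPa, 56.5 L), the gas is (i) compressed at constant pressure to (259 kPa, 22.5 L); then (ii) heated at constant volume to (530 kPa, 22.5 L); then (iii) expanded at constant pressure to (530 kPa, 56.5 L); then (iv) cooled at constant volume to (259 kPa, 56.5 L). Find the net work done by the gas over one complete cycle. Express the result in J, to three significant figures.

W_net ≈ 9210 J

Constant-volume legs do no work.
W(i) = (259)(22.5 − 56.5) = -8806 J; W(iii) = (530)(56.5 − 22.5) = 18020 J.
W_net = -8806 + 18020 = 9214 J (the clockwise enclosed area).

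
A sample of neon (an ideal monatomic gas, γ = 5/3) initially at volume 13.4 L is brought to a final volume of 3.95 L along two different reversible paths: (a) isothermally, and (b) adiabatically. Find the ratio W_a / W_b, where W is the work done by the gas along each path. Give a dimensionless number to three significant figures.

W_a / W_b ≈ 0.647

Path (a) isothermal: W = P₁V₁ ln(V₂/V₁) → W_a/(P₁V₁) = -1.222.
Path (b) adiabatic: W = P₁V₁(1 − (V₁/V₂)^(γ−1))/(γ−1) → W_b/(P₁V₁) = -1.887.
W_a / W_b = -1.222 / -1.887 = 0.6475.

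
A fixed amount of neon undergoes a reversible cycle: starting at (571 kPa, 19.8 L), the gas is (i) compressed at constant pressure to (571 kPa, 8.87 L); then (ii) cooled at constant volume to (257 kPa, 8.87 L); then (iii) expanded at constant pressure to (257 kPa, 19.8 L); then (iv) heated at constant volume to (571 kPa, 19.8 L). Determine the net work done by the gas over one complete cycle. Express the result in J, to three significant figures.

W_net ≈ -3430 J

Constant-volume legs do no work.
W(i) = (571)(8.87 − 19.8) = -6241 J; W(iii) = (257)(19.8 − 8.87) = 2809 J.
W_net = -6241 + 2809 = -3432 J (the counter-clockwise enclosed area).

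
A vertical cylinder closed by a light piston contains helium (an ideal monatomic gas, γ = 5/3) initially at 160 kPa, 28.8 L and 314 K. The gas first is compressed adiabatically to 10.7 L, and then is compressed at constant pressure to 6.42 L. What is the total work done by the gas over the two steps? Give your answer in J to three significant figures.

Step 1 (adiabatic): W = (P₁V₁ − P₂V₂)/(γ−1) = (4608 − 8916)/0.667 = -6462 J.
After step 1: P = 833.3 kPa, V = 10.7 L, T = 607.6 K.
Step 2 (isobaric): W = PΔV = (833.3 kPa)(6.42 − 10.7 L) = -3567 J.
W_total = -6462 − 3567 = -10029 J.

W_total ≈ -10000 J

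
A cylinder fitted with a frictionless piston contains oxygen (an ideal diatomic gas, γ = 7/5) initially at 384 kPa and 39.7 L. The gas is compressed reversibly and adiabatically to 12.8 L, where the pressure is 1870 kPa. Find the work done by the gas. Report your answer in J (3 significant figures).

Adiabatic: W = (P₁V₁ − P₂V₂)/(γ − 1) with γ = 7/5.
P₁V₁ = 15245 J, P₂V₂ = 23936 J.
W = (15245 − 23936) / 0.4 = -21728 J.

W ≈ -21700 J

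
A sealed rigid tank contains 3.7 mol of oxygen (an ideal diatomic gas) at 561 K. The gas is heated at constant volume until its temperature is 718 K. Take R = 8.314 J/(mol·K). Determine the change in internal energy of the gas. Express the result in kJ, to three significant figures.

Constant volume ⇒ W = 0, so Q = ΔU = nCᵥΔT with Cᵥ = 5R/2 = 20.79 J/(mol·K).
ΔU = (3.7)(20.79)(718 − 561) = 12074 J.

ΔU ≈ 12.1 kJ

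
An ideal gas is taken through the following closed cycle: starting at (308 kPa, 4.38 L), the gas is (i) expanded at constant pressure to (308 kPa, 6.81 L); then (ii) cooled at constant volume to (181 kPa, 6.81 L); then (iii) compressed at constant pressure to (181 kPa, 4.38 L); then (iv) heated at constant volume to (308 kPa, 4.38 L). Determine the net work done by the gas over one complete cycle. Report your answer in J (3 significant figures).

Constant-volume legs do no work.
W(i) = (308)(6.81 − 4.38) = 748.4 J; W(iii) = (181)(4.38 − 6.81) = -439.8 J.
W_net = 748.4 − 439.8 = 308.6 J (the clockwise enclosed area).

W_net ≈ 309 J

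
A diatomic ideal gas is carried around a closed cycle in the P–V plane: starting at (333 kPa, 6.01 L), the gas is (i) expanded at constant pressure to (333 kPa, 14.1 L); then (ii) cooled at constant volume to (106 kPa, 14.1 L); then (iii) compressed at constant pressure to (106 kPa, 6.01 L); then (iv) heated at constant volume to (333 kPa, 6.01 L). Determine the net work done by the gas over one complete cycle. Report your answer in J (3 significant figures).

Constant-volume legs do no work.
W(i) = (333)(14.1 − 6.01) = 2694 J; W(iii) = (106)(6.01 − 14.1) = -857.5 J.
W_net = 2694 − 857.5 = 1836 J (the clockwise enclosed area).

W_net ≈ 1840 J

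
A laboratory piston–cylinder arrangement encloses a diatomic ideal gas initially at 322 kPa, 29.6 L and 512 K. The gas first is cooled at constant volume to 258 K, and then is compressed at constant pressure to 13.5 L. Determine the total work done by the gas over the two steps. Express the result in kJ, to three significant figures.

W_total ≈ -2.61 kJ

Step 1 (isochoric): W = 0 (constant volume).
After step 1: P = 162.3 kPa (V unchanged).
Step 2 (isobaric): W = PΔV = (162.3 kPa)(13.5 − 29.6 L) = -2612 J.
W_total = 0 − 2612 = -2612 J.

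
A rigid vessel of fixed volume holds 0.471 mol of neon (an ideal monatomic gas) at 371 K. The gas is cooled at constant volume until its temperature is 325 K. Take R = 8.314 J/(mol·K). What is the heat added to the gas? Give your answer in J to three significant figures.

Constant volume ⇒ W = 0, so Q = ΔU = nCᵥΔT with Cᵥ = 3R/2 = 12.47 J/(mol·K).
ΔU = (0.471)(12.47)(325 − 371) = -270.2 J.

Q ≈ -270 J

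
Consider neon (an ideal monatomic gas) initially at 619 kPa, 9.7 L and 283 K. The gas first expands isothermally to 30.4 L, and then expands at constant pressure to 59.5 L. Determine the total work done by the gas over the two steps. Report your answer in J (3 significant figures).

W_total ≈ 12600 J

Step 1 (isothermal): W = P₁V₁ ln(V₂/V₁) = (6004) ln(30.4/9.7) = 6859 J.
After step 1: P = 197.5 kPa, V = 30.4 L, T = 283 K.
Step 2 (isobaric): W = PΔV = (197.5 kPa)(59.5 − 30.4 L) = 5748 J.
W_total = 6859 + 5748 = 12606 J.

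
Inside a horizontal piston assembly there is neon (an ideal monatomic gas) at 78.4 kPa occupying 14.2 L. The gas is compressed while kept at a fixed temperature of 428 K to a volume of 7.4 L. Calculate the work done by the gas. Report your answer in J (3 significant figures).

Isothermal: W = nRT ln(V₂/V₁) = P₁V₁ ln(V₂/V₁).
P₁V₁ = (78.4 kPa)(14.2 L) = 1113 J.
W = 1113 × ln(7.4/14.2) = 1113 × -0.6518
W_by_gas = -725.6 J.

W ≈ -726 J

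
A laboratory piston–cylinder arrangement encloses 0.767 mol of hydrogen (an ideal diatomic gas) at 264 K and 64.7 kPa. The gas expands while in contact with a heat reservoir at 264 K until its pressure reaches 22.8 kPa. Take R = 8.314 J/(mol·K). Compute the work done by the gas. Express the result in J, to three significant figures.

Isothermal process: W = nRT ln(V₂/V₁) = nRT ln(P₁/P₂).
W = (0.767)(8.314)(264) × ln(64.7/22.8)
  = 1683 × ln(2.838) = 1683 × 1.043
W_by_gas = 1756 J.

W ≈ 1760 J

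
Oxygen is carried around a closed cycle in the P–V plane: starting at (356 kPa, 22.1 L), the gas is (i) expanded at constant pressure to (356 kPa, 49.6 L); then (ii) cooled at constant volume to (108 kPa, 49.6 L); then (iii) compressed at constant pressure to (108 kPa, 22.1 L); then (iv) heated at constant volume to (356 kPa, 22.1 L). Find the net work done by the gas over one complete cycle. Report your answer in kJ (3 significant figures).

Constant-volume legs do no work.
W(i) = (356)(49.6 − 22.1) = 9790 J; W(iii) = (108)(22.1 − 49.6) = -2970 J.
W_net = 9790 − 2970 = 6820 J (the clockwise enclosed area).

W_net ≈ 6.82 kJ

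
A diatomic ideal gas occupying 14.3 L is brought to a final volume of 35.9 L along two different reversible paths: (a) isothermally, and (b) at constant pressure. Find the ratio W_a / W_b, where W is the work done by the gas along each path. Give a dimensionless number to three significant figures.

Path (a) isothermal: W = P₁V₁ ln(V₂/V₁) → W_a/(P₁V₁) = 0.9205.
Path (b) isobaric: W = P₁(V₂ − V₁) → W_b/(P₁V₁) = 1.51.
W_a / W_b = 0.9205 / 1.51 = 0.6094.

W_a / W_b ≈ 0.609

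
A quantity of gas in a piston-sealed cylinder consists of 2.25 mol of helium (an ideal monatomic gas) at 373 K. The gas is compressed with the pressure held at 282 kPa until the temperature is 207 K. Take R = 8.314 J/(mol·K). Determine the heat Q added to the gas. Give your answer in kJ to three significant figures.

Q ≈ -7.76 kJ

Isobaric: W = nRΔT = (2.25)(8.314)(-166) = -3105 J.
ΔU = nCᵥΔT with Cᵥ = 3R/2: ΔU = (2.25)(12.47)(-166) = -4658 J.
Q = ΔU + W = -4658 − 3105 = -7763 J.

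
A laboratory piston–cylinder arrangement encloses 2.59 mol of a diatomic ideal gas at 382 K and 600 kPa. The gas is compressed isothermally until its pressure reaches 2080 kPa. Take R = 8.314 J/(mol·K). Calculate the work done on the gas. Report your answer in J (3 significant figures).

Isothermal process: W = nRT ln(V₂/V₁) = nRT ln(P₁/P₂).
W = (2.59)(8.314)(382) × ln(600/2080)
  = 8226 × ln(0.2885) = 8226 × -1.243
W_by_gas = -10226 J; work on gas = −W_by = 10226 J.

W ≈ 10200 J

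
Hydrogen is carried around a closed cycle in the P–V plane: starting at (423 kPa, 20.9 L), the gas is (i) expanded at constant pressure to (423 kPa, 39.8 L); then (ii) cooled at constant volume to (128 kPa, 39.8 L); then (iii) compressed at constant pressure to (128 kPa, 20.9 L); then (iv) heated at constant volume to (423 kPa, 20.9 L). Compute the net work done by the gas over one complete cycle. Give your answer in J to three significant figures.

W_net ≈ 5580 J

Constant-volume legs do no work.
W(i) = (423)(39.8 − 20.9) = 7995 J; W(iii) = (128)(20.9 − 39.8) = -2419 J.
W_net = 7995 − 2419 = 5576 J (the clockwise enclosed area).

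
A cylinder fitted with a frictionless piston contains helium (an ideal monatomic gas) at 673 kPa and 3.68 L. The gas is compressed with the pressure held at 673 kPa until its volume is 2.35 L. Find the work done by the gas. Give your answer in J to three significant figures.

W ≈ -895 J

Isobaric: W = P ΔV.
W = (673 kPa)(2.35 − 3.68 L) = (673)(-1.33) = -895.1 J.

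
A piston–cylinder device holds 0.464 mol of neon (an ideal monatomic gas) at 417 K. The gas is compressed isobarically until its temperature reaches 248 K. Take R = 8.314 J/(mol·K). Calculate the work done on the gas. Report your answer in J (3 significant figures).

W ≈ 652 J

Isobaric: W = P ΔV = nR ΔT.
W = (0.464)(8.314)(248 − 417) = -652 J.
Work on gas = −W_by = 652 J.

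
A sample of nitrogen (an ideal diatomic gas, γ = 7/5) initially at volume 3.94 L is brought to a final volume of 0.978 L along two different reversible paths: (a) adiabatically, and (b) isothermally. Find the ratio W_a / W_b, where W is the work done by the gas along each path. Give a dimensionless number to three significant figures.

W_a / W_b ≈ 1.34

Path (a) adiabatic: W = P₁V₁(1 − (V₁/V₂)^(γ−1))/(γ−1) → W_a/(P₁V₁) = -1.865.
Path (b) isothermal: W = P₁V₁ ln(V₂/V₁) → W_b/(P₁V₁) = -1.393.
W_a / W_b = -1.865 / -1.393 = 1.339.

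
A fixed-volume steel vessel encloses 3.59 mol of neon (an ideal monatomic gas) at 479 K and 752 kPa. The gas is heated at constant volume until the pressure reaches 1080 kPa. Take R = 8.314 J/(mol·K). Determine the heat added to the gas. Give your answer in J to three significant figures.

Constant volume ⇒ W = 0, so Q = ΔU = nCᵥΔT with Cᵥ = 3R/2 = 12.47 J/(mol·K).
At constant V, T₂/T₁ = P₂/P₁ ⇒ ΔT = T₁(P₂/P₁ − 1) = 479·(1080/752 − 1) = 208.9 K.
ΔU = (3.59)(12.47)(208.9) = 9354 J.

Q ≈ 9350 J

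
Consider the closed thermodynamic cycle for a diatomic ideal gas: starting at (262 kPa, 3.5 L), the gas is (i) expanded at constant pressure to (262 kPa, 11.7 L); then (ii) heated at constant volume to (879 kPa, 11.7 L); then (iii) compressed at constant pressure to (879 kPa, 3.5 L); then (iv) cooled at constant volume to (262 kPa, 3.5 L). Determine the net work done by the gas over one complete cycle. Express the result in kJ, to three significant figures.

W_net ≈ -5.06 kJ

Constant-volume legs do no work.
W(i) = (262)(11.7 − 3.5) = 2148 J; W(iii) = (879)(3.5 − 11.7) = -7208 J.
W_net = 2148 − 7208 = -5059 J (the counter-clockwise enclosed area).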